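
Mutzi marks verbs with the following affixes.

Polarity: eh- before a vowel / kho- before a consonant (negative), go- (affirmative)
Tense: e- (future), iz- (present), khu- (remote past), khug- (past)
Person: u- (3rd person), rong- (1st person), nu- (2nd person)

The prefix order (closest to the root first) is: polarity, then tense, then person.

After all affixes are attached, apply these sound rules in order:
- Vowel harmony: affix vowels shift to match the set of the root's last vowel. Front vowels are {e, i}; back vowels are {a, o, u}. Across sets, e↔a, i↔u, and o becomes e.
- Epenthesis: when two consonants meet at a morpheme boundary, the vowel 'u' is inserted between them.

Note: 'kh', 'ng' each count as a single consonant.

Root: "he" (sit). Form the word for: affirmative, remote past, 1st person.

rengukhigehe

Attach polarity affirmative go- → gohe.
Attach tense remote past khu- → khugohe.
Attach person 1st person rong- → rongkhugohe.
Apply vowel harmony: rongkhugohe → rengkhigehe.
Apply epenthesis: rengkhigehe → rengukhigehe.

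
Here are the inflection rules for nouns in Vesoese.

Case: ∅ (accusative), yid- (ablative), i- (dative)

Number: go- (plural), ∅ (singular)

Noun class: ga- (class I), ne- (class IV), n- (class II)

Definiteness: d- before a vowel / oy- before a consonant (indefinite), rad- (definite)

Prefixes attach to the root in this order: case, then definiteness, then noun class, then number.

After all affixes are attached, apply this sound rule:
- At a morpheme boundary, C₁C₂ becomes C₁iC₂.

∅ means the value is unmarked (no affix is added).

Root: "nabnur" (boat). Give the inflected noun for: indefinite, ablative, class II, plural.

Attach case ablative yid- → yidnabnur.
Attach definiteness indefinite oy- (before consonant 'y') → oyyidnabnur.
Attach noun class class II n- → noyyidnabnur.
Attach number plural go- → gonoyyidnabnur.
Apply epenthesis: gonoyyidnabnur → gonoyiyidinabnur.

gonoyiyidinabnur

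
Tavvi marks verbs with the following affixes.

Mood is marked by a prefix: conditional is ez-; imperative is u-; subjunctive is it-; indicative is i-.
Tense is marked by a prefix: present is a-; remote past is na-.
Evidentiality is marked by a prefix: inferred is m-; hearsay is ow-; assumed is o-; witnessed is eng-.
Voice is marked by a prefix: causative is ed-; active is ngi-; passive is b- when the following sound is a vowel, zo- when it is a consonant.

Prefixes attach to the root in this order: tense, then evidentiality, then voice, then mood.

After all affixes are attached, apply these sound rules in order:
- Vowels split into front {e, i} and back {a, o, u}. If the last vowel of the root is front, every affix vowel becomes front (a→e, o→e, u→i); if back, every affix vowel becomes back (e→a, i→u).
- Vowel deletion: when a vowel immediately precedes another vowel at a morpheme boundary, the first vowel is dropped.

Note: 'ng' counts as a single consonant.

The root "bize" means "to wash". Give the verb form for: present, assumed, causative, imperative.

edebize

Attach tense present a- → abize.
Attach evidentiality assumed o- → oabize.
Attach voice causative ed- → edoabize.
Attach mood imperative u- → uedoabize.
Apply vowel harmony: uedoabize → iedeebize.
Apply vowel deletion: iedeebize → edebize.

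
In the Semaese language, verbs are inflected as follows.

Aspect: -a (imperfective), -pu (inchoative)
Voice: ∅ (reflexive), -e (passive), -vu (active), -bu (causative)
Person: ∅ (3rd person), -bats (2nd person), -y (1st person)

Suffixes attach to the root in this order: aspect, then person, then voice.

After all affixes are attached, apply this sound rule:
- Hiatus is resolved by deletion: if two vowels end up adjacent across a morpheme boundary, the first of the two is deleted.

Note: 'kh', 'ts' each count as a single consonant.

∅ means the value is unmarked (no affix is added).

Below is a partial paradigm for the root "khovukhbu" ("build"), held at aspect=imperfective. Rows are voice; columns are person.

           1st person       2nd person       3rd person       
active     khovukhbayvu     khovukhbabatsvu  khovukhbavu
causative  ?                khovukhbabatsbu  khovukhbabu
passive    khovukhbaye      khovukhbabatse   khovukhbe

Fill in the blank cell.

Attach aspect imperfective -a → khovukhbua.
Attach person 1st person -y → khovukhbuay.
Attach voice causative -bu → khovukhbuaybu.
Apply vowel deletion: khovukhbuaybu → khovukhbaybu.

khovukhbaybu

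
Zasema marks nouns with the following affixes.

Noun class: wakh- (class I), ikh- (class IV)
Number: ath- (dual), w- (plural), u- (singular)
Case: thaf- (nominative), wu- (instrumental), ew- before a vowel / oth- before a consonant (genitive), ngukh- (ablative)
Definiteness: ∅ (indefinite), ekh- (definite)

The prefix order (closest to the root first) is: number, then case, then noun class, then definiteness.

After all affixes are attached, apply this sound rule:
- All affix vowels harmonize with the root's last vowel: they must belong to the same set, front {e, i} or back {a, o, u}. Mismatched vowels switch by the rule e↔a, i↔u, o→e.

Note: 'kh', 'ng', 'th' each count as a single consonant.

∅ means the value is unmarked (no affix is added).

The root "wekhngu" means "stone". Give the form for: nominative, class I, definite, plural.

Attach number plural w- → wwekhngu.
Attach case nominative thaf- → thafwwekhngu.
Attach noun class class I wakh- → wakhthafwwekhngu.
Attach definiteness definite ekh- → ekhwakhthafwwekhngu.
Apply vowel harmony: ekhwakhthafwwekhngu → akhwakhthafwwekhngu.

akhwakhthafwwekhngu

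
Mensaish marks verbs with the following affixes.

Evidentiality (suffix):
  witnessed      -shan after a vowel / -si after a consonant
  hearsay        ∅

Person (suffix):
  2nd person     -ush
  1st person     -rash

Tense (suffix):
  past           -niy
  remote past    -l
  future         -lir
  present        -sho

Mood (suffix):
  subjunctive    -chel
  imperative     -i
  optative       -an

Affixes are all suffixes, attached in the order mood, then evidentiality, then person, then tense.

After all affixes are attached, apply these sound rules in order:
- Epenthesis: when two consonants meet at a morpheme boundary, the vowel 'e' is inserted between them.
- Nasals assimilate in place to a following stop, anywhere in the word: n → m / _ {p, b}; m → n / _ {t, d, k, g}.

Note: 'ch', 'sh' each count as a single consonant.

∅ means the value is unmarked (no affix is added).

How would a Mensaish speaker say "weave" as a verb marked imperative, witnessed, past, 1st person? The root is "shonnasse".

Attach mood imperative -i → shonnassei.
Attach evidentiality witnessed -shan (after vowel 'i') → shonnasseishan.
Attach person 1st person -rash → shonnasseishanrash.
Attach tense past -niy → shonnasseishanrashniy.
Apply epenthesis: shonnasseishanrashniy → shonnasseishanerasheniy.
Nasal assimilation: no change.

shonnasseishanerasheniy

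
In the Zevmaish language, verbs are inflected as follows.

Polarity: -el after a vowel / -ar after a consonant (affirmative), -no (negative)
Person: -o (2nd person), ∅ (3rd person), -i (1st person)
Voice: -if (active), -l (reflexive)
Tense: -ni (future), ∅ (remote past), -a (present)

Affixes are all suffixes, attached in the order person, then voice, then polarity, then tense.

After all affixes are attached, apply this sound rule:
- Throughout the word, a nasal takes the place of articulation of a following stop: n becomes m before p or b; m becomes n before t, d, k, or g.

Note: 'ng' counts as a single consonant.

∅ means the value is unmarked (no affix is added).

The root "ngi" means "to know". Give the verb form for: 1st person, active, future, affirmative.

ngiiifarni

Attach person 1st person -i → ngii.
Attach voice active -if → ngiiif.
Attach polarity affirmative -ar (after consonant 'f') → ngiiifar.
Attach tense future -ni → ngiiifarni.
Nasal assimilation: no change.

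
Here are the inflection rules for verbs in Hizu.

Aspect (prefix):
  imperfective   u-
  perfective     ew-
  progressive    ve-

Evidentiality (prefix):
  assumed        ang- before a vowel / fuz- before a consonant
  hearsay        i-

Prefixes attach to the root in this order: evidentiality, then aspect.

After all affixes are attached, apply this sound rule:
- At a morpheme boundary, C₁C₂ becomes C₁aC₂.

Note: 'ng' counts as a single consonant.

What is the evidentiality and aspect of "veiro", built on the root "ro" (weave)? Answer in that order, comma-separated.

Segment: ve-i-ro.
evidentiality: i- → hearsay.
aspect: ve- → progressive.

hearsay, progressive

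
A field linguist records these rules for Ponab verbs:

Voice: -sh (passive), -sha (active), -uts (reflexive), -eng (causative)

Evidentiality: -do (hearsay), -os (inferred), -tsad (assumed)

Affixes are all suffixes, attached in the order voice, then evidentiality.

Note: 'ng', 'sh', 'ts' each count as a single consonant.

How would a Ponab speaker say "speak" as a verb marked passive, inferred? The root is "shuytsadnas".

shuytsadnasshos

Attach voice passive -sh → shuytsadnassh.
Attach evidentiality inferred -os → shuytsadnasshos.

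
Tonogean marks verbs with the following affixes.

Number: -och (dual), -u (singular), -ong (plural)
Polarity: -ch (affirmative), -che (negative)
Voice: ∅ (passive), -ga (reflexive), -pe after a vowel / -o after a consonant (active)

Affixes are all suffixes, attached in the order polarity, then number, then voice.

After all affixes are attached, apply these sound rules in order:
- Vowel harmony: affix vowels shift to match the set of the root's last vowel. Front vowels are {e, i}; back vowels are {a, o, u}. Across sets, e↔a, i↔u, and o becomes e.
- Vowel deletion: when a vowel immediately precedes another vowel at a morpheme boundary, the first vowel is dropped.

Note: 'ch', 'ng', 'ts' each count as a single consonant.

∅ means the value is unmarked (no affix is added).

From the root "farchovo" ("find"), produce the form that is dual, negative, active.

farchovochocho

Attach polarity negative -che → farchovoche.
Attach number dual -och → farchovocheoch.
Attach voice active -o (after consonant 'ch') → farchovocheocho.
Apply vowel harmony: farchovocheocho → farchovochaocho.
Apply vowel deletion: farchovochaocho → farchovochocho.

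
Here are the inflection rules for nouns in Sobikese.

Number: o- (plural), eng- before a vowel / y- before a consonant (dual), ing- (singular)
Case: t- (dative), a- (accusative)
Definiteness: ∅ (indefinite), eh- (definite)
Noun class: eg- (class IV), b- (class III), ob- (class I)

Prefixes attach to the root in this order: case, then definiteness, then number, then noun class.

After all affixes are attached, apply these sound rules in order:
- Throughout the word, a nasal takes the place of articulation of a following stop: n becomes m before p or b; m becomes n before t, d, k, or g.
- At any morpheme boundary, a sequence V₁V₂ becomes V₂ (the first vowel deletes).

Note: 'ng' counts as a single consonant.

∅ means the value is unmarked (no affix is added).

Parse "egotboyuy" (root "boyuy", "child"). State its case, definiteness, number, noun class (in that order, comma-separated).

Segment: eg-o-t-boyuy.
case: t- → dative.
definiteness: ∅ → indefinite.
number: o- → plural.
noun class: eg- → class IV.

dative, indefinite, plural, class IV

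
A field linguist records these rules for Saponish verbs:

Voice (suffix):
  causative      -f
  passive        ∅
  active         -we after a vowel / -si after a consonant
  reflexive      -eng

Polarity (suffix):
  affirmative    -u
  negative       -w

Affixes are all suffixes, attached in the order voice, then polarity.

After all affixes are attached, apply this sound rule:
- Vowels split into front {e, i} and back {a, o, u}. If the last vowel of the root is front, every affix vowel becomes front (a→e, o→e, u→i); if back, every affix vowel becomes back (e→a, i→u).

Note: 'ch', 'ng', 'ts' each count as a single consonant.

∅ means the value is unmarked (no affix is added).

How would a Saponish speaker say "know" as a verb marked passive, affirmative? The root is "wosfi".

wosfii

voice = passive: zero marking, form stays wosfi.
Attach polarity affirmative -u → wosfiu.
Apply vowel harmony: wosfiu → wosfii.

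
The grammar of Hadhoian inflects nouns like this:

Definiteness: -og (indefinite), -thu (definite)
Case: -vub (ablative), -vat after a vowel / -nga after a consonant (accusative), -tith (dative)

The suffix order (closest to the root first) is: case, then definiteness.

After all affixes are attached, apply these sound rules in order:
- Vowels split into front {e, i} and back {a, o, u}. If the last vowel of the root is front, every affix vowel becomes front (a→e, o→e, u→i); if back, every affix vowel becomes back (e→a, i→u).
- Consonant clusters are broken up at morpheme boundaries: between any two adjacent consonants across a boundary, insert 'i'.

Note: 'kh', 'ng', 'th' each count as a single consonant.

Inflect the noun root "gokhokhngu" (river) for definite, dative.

Attach case dative -tith → gokhokhngutith.
Attach definiteness definite -thu → gokhokhngutiththu.
Apply vowel harmony: gokhokhngutiththu → gokhokhngutuththu.
Apply epenthesis: gokhokhngutuththu → gokhokhngututhithu.

gokhokhngututhithu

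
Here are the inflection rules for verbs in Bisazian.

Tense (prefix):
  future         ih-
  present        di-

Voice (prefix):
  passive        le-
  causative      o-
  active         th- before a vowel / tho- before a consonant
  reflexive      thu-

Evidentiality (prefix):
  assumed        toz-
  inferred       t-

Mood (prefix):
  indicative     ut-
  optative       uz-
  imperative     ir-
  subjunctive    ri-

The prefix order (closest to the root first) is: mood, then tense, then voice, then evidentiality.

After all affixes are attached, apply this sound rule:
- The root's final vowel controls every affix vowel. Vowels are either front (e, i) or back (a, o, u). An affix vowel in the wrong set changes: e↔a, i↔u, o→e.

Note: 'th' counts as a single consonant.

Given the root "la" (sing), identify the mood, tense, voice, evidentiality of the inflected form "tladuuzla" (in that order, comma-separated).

Segment: t-le-di-uz-la.
mood: uz- → optative.
tense: di- → present.
voice: le- → passive.
evidentiality: t- → inferred.

optative, present, passive, inferred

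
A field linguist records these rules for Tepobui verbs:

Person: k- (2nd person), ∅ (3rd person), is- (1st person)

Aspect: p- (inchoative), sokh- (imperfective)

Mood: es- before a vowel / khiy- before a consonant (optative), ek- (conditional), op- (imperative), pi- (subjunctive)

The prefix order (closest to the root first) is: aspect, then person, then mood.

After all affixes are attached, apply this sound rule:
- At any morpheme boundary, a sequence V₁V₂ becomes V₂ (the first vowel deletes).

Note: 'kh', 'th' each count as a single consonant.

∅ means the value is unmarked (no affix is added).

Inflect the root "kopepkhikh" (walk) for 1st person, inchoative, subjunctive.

pispkopepkhikh

Attach aspect inchoative p- → pkopepkhikh.
Attach person 1st person is- → ispkopepkhikh.
Attach mood subjunctive pi- → piispkopepkhikh.
Apply vowel deletion: piispkopepkhikh → pispkopepkhikh.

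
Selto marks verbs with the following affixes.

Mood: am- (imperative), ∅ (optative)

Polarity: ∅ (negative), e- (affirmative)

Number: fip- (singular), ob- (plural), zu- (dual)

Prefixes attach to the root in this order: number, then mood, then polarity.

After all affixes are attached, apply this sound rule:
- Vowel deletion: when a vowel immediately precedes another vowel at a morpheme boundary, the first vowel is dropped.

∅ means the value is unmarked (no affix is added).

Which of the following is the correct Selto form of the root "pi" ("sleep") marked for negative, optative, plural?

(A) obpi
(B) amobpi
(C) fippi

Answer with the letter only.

A

Attach number plural ob- → obpi.
mood = optative: zero marking, form stays obpi.
polarity = negative: zero marking, form stays obpi.
Vowel deletion: no change.
So the correct form is obpi, option (A).
(B) amobpi is wrong: it uses imperative instead of optative for mood.
(C) fippi is wrong: it uses singular instead of plural for number.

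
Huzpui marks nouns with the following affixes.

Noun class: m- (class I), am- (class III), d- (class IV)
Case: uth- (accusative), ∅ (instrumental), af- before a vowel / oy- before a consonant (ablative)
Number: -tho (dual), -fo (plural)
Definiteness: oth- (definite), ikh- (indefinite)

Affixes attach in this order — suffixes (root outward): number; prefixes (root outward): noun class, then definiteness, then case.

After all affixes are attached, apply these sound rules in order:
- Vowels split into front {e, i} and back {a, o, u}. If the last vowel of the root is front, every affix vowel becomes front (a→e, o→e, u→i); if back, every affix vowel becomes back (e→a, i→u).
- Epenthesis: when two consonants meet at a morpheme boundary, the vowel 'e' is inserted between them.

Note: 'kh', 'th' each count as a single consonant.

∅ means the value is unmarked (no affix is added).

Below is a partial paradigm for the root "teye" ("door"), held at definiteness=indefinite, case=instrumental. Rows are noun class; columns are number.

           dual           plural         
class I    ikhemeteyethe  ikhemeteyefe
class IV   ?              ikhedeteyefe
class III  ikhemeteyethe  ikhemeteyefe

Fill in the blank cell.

ikhedeteyethe

Attach noun class class IV d- → dteye.
Attach definiteness indefinite ikh- → ikhdteye.
Attach number dual -tho → ikhdteyetho.
case = instrumental: zero marking, form stays ikhdteyetho.
Apply vowel harmony: ikhdteyetho → ikhdteyethe.
Apply epenthesis: ikhdteyethe → ikhedeteyethe.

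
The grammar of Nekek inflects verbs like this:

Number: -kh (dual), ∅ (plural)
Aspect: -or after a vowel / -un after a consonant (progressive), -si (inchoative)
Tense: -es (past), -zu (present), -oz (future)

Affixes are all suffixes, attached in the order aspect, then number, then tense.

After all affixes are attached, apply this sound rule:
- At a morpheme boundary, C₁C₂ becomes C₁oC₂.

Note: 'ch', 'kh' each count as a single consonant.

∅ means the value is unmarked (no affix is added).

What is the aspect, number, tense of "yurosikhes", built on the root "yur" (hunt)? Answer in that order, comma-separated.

Segment: yur-si-kh-es.
aspect: -si → inchoative.
number: -kh → dual.
tense: -es → past.

inchoative, dual, past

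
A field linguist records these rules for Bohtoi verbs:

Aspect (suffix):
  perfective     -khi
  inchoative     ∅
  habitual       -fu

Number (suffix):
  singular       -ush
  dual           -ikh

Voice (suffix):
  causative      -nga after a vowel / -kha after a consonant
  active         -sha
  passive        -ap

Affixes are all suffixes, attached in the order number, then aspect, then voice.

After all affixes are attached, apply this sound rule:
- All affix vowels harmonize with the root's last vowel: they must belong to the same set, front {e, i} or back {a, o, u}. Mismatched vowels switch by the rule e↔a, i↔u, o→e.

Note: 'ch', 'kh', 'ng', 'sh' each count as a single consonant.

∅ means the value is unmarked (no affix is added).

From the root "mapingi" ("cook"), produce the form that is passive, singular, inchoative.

mapingiishep

Attach number singular -ush → mapingiush.
aspect = inchoative: zero marking, form stays mapingiush.
Attach voice passive -ap → mapingiushap.
Apply vowel harmony: mapingiushap → mapingiishep.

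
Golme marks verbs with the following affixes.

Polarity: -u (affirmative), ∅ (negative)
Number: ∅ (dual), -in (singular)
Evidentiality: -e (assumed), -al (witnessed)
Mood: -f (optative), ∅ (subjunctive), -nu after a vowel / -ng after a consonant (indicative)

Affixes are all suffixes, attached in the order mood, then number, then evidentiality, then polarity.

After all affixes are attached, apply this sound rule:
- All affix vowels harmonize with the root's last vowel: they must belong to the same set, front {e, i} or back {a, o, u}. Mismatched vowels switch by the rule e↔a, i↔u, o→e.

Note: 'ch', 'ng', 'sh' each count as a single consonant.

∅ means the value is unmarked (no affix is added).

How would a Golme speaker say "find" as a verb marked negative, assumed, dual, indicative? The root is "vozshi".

vozshinie

Attach mood indicative -nu (after vowel 'i') → vozshinu.
number = dual: zero marking, form stays vozshinu.
Attach evidentiality assumed -e → vozshinue.
polarity = negative: zero marking, form stays vozshinue.
Apply vowel harmony: vozshinue → vozshinie.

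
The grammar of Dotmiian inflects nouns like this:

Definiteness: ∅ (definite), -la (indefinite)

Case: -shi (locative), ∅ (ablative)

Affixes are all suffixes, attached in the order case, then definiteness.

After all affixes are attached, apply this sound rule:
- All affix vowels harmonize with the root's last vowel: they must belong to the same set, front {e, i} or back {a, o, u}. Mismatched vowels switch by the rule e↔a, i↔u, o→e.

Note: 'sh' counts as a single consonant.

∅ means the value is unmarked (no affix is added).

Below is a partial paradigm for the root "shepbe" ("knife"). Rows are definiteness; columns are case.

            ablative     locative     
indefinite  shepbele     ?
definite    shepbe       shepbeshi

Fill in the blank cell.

shepbeshile

Attach case locative -shi → shepbeshi.
Attach definiteness indefinite -la → shepbeshila.
Apply vowel harmony: shepbeshila → shepbeshile.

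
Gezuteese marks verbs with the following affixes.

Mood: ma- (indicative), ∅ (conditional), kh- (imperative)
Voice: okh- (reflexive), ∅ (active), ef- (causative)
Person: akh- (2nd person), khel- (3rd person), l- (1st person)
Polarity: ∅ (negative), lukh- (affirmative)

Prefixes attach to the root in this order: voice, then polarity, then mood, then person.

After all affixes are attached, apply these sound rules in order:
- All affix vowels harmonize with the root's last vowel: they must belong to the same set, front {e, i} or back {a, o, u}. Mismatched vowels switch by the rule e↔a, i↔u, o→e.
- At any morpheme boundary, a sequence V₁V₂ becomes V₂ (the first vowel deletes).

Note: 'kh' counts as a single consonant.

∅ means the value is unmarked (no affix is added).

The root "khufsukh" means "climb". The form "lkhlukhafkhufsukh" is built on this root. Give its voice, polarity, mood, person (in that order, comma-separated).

Segment: l-kh-lukh-ef-khufsukh.
voice: ef- → causative.
polarity: lukh- → affirmative.
mood: kh- → imperative.
person: l- → 1st person.

causative, affirmative, imperative, 1st person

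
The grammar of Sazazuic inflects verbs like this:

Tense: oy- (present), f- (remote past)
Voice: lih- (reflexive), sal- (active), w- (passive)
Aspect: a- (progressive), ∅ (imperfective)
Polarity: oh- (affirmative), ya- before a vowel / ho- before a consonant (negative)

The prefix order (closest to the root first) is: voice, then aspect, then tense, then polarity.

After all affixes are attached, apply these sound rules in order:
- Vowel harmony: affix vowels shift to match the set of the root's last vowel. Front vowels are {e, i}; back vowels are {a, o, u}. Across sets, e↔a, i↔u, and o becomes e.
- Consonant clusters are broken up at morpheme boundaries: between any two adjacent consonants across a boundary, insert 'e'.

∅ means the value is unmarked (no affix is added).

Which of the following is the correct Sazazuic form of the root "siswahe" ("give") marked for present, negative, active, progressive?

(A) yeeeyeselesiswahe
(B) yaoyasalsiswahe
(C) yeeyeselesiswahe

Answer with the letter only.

Attach voice active sal- → salsiswahe.
Attach aspect progressive a- → asalsiswahe.
Attach tense present oy- → oyasalsiswahe.
Attach polarity negative ya- (before vowel 'o') → yaoyasalsiswahe.
Apply vowel harmony: yaoyasalsiswahe → yeeyeselsiswahe.
Apply epenthesis: yeeyeselsiswahe → yeeyeselesiswahe.
So the correct form is yeeyeselesiswahe, option (C).
(A) yeeeyeselesiswahe is wrong: it has the affixes in the wrong order.
(B) yaoyasalsiswahe is wrong: it fails to apply the sound rule(s).

C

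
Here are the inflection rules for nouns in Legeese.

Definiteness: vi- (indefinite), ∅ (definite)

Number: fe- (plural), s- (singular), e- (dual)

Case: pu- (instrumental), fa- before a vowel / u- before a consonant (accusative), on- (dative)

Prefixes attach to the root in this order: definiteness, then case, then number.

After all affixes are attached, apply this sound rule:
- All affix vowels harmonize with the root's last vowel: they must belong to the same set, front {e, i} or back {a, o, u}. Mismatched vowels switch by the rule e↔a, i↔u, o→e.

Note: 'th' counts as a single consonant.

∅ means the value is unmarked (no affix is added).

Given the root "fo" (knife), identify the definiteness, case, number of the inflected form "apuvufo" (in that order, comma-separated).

Segment: e-pu-vi-fo.
definiteness: vi- → indefinite.
case: pu- → instrumental.
number: e- → dual.

indefinite, instrumental, dual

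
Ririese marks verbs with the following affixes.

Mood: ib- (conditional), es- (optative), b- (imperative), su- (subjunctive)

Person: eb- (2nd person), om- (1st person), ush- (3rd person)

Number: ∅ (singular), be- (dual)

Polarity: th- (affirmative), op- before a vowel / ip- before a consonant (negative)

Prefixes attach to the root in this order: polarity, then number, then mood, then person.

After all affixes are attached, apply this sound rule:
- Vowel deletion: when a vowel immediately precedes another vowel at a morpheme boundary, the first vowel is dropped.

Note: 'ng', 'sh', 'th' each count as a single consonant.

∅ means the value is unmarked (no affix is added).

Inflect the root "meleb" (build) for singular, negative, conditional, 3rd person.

Attach polarity negative ip- (before consonant 'm') → ipmeleb.
number = singular: zero marking, form stays ipmeleb.
Attach mood conditional ib- → ibipmeleb.
Attach person 3rd person ush- → ushibipmeleb.
Vowel deletion: no change.

ushibipmeleb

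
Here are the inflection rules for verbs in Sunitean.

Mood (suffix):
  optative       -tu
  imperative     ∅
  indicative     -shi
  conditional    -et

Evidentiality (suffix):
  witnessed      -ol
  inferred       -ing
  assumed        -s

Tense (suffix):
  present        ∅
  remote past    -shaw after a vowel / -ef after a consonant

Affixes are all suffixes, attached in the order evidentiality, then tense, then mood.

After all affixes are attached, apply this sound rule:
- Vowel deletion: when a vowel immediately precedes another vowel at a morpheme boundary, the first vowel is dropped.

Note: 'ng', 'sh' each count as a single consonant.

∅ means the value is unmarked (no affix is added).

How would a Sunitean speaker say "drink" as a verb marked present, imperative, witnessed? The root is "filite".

Attach evidentiality witnessed -ol → filiteol.
tense = present: zero marking, form stays filiteol.
mood = imperative: zero marking, form stays filiteol.
Apply vowel deletion: filiteol → filitol.

filitol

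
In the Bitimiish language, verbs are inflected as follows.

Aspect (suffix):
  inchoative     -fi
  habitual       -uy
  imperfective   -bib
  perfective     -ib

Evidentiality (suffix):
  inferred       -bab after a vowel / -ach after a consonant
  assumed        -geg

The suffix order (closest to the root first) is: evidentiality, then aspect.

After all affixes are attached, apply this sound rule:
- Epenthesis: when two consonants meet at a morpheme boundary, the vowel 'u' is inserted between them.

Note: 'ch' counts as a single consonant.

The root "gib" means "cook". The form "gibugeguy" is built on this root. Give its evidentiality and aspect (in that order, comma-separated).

Segment: gib-geg-uy.
evidentiality: -geg → assumed.
aspect: -uy → habitual.

assumed, habitual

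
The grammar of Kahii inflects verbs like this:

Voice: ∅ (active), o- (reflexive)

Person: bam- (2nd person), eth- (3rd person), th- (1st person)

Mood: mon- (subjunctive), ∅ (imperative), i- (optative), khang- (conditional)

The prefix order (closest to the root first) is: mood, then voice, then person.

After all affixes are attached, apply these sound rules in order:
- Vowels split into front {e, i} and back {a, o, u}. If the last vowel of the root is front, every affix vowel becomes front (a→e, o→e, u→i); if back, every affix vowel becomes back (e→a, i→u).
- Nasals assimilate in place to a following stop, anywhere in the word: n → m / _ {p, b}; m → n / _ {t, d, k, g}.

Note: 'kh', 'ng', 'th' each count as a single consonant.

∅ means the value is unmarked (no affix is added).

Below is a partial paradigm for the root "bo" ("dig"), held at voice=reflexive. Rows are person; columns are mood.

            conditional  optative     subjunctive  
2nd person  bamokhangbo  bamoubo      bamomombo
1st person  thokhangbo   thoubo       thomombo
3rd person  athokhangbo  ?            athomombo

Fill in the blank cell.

Attach mood optative i- → ibo.
Attach voice reflexive o- → oibo.
Attach person 3rd person eth- → ethoibo.
Apply vowel harmony: ethoibo → athoubo.
Nasal assimilation: no change.

athoubo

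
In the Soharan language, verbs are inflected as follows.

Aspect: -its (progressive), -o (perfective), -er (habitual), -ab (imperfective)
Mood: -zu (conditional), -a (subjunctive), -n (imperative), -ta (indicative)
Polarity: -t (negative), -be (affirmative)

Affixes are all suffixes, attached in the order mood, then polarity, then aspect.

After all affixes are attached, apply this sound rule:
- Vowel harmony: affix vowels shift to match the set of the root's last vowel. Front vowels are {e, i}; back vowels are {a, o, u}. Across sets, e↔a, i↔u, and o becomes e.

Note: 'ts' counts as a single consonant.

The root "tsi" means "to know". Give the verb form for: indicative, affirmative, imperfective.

Attach mood indicative -ta → tsita.
Attach polarity affirmative -be → tsitabe.
Attach aspect imperfective -ab → tsitabeab.
Apply vowel harmony: tsitabeab → tsitebeeb.

tsitebeeb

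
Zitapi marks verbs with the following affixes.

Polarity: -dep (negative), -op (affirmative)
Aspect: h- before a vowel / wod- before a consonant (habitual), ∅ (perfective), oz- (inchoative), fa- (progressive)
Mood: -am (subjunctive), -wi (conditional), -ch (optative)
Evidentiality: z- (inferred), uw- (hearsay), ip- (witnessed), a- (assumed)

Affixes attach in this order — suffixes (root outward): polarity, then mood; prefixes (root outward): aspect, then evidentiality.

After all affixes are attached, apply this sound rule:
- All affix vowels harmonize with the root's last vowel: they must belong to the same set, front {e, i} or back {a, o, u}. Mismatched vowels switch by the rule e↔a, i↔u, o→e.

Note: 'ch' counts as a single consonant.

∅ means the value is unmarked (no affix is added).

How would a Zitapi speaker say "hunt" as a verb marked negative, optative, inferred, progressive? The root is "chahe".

zfechahedepch

Attach aspect progressive fa- → fachahe.
Attach polarity negative -dep → fachahedep.
Attach mood optative -ch → fachahedepch.
Attach evidentiality inferred z- → zfachahedepch.
Apply vowel harmony: zfachahedepch → zfechahedepch.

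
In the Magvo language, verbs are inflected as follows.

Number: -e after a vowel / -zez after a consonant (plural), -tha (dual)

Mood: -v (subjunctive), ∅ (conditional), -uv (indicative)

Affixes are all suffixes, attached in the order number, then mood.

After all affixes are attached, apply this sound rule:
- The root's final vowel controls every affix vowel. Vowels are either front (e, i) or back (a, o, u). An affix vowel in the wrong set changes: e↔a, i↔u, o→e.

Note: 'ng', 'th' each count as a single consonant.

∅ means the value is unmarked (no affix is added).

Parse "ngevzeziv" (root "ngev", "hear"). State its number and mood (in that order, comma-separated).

Segment: ngev-zez-uv.
number: -e/zez → plural.
mood: -uv → indicative.

plural, indicative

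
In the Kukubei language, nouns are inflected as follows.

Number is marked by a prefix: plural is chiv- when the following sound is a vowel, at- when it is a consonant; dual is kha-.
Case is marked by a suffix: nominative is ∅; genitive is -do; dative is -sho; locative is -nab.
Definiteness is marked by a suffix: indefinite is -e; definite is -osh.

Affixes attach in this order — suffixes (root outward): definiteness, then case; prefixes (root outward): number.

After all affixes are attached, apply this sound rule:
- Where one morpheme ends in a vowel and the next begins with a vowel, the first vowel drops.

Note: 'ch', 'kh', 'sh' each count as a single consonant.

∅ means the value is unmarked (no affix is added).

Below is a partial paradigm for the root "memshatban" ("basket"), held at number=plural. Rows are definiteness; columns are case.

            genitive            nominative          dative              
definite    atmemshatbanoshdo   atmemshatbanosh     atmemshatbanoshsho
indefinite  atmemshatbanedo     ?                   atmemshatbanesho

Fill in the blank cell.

atmemshatbane

Attach definiteness indefinite -e → memshatbane.
Attach number plural at- (before consonant 'm') → atmemshatbane.
case = nominative: zero marking, form stays atmemshatbane.
Vowel deletion: no change.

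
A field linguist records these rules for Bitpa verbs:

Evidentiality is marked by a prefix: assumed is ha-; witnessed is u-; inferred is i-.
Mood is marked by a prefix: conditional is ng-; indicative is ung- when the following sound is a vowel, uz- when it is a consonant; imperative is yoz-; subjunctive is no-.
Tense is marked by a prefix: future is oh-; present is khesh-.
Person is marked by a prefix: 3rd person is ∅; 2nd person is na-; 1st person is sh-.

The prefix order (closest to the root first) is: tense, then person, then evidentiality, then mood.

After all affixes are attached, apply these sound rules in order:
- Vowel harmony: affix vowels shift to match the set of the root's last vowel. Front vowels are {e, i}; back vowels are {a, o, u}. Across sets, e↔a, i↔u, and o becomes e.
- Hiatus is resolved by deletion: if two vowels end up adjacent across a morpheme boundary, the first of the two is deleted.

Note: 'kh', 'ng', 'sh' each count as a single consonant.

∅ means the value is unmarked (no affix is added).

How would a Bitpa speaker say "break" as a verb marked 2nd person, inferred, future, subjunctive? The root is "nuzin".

Attach tense future oh- → ohnuzin.
Attach person 2nd person na- → naohnuzin.
Attach evidentiality inferred i- → inaohnuzin.
Attach mood subjunctive no- → noinaohnuzin.
Apply vowel harmony: noinaohnuzin → neineehnuzin.
Apply vowel deletion: neineehnuzin → ninehnuzin.

ninehnuzin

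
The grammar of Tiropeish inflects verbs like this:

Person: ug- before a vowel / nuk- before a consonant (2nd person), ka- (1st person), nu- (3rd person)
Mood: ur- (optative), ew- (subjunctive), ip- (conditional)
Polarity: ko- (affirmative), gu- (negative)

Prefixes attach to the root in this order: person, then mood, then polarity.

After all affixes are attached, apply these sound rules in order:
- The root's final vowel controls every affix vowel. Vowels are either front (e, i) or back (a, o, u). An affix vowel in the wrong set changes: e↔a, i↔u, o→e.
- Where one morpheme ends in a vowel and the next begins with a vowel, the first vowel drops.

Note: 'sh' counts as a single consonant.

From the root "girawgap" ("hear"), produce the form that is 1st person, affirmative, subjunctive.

Attach person 1st person ka- → kagirawgap.
Attach mood subjunctive ew- → ewkagirawgap.
Attach polarity affirmative ko- → koewkagirawgap.
Apply vowel harmony: koewkagirawgap → koawkagirawgap.
Apply vowel deletion: koawkagirawgap → kawkagirawgap.

kawkagirawgap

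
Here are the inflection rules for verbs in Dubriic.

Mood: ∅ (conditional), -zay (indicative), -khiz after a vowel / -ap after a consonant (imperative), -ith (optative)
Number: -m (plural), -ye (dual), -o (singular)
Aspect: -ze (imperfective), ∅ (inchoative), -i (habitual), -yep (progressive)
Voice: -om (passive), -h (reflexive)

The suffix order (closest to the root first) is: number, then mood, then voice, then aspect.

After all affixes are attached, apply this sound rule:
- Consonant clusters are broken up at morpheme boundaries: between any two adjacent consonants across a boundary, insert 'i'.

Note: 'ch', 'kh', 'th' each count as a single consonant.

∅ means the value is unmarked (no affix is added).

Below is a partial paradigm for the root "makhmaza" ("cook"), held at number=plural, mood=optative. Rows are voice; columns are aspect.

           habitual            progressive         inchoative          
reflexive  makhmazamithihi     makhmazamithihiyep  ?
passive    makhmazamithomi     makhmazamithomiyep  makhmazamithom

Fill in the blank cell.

Attach number plural -m → makhmazam.
Attach mood optative -ith → makhmazamith.
Attach voice reflexive -h → makhmazamithh.
aspect = inchoative: zero marking, form stays makhmazamithh.
Apply epenthesis: makhmazamithh → makhmazamithih.

makhmazamithih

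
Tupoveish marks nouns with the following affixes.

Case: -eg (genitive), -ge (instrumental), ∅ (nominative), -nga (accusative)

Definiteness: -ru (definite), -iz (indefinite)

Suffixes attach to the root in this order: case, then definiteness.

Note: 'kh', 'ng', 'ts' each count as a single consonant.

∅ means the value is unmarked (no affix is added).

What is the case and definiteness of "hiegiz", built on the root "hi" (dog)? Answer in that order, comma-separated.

genitive, indefinite

Segment: hi-eg-iz.
case: -eg → genitive.
definiteness: -iz → indefinite.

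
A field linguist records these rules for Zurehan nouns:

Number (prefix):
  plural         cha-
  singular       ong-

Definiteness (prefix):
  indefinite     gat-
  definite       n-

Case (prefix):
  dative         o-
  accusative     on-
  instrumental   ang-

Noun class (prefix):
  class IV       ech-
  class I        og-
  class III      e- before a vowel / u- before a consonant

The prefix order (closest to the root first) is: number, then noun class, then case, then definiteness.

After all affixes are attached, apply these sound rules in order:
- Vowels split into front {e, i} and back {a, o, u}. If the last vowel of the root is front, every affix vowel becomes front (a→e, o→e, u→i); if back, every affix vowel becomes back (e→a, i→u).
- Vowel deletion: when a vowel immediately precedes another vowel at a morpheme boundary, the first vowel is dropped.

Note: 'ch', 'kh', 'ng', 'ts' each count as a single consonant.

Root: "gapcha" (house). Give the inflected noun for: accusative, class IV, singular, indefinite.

gatonachonggapcha

Attach number singular ong- → onggapcha.
Attach noun class class IV ech- → echonggapcha.
Attach case accusative on- → onechonggapcha.
Attach definiteness indefinite gat- → gatonechonggapcha.
Apply vowel harmony: gatonechonggapcha → gatonachonggapcha.
Vowel deletion: no change.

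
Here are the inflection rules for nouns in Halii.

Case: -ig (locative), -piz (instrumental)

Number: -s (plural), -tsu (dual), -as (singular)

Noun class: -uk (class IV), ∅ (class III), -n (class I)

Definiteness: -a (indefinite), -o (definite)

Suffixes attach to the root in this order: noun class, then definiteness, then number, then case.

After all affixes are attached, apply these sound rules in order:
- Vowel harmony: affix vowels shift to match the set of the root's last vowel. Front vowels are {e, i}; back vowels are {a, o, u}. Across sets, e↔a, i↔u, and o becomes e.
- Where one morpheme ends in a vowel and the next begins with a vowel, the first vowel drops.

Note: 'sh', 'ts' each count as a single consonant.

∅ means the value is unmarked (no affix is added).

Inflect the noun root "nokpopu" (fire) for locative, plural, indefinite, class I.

nokpopunasug

Attach noun class class I -n → nokpopun.
Attach definiteness indefinite -a → nokpopuna.
Attach number plural -s → nokpopunas.
Attach case locative -ig → nokpopunasig.
Apply vowel harmony: nokpopunasig → nokpopunasug.
Vowel deletion: no change.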